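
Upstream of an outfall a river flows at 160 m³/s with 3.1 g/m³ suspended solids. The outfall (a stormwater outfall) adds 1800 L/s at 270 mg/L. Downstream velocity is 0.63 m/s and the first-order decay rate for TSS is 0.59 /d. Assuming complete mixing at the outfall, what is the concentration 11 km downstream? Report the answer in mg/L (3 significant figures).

1800 L/s = 1.8 m³/s.
After complete mixing, C₀ = (1.8·270 + 160·3.1) / 161.8 = 6.069 mg/L.
Travel time t = 1.1e+04 m / 0.63 m/s = 1.746e+04 s = 0.2021 d.
C = 6.069·exp(−0.59·0.2021) = 6.069·0.8876 = 5.387 mg/L.

5.39 mg/L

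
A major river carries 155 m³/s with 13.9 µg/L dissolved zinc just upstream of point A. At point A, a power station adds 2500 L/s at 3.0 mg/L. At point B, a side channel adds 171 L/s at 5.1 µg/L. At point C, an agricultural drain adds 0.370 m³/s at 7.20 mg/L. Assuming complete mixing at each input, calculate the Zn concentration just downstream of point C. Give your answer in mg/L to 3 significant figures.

0.0780 mg/L

13.9 µg/L = 0.0139 mg/L.
2500 L/s = 2.5 m³/s.
After input A: C = (155·0.0139 + 2.5·3) / 157.5 = 0.0613 mg/L.
171 L/s = 0.171 m³/s.
5.1 µg/L = 0.0051 mg/L.
After input B: C = (157.5·0.0613 + 0.171·0.0051) / 157.7 = 0.06124 mg/L.
After input C: C = (157.7·0.06124 + 0.37·7.2) / 158 = 0.07795 mg/L.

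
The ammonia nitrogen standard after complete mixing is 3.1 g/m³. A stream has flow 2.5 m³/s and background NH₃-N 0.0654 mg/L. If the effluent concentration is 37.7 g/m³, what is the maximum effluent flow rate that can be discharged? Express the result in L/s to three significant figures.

Mass balance at complete mixing: C_std·(Q_w + Q_r) = Q_w·C_e + Q_r·C_b.
Rearranging, Q_w = Q_r·(C_std − C_b)/(C_e − C_std) = 2.5·(3.1 − 0.0654) / (37.7 − 3.1) = 0.2193 m³/s.
= 219.3 L/s.

219 L/s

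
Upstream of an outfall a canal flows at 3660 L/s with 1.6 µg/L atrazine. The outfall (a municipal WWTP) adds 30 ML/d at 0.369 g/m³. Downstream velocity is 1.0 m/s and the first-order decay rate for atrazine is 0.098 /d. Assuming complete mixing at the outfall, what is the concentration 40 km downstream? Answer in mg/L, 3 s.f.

0.0320 mg/L

30 ML/d = 0.3472 m³/s.
3660 L/s = 3.66 m³/s.
1.6 µg/L = 0.0016 mg/L.
After complete mixing, C₀ = (0.3472·0.369 + 3.66·0.0016) / 4.007 = 0.03343 mg/L.
Travel time t = 4e+04 m / 1.0 m/s = 4e+04 s = 0.463 d.
C = 0.03343·exp(−0.098·0.463) = 0.03343·0.9556 = 0.03195 mg/L.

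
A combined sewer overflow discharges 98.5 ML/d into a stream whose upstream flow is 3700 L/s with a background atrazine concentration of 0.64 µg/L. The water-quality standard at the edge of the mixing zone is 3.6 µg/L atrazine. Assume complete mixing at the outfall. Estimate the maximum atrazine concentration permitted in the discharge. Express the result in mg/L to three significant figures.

0.0132 mg/L

98.5 ML/d = 1.14 m³/s.
3700 L/s = 3.7 m³/s.
0.64 µg/L = 0.00064 mg/L.
3.6 µg/L = 0.0036 mg/L.
Mass balance: 0.0036·4.84 = 1.14·Cₑ + 3.7·0.00064.
Cₑ = (0.01742 − 0.002368) / 1.14 = 0.01321 mg/L.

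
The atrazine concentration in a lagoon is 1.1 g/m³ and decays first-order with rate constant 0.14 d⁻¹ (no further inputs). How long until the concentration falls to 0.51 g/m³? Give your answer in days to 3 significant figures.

5.49 d

t = ln(C₀/C)/k = ln(1.1/0.51)/0.14 = 0.7687/0.14 = 5.49 d.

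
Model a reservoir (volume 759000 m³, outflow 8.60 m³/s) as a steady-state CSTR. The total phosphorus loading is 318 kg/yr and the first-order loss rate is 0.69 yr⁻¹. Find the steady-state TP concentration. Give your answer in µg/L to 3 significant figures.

1.17 µg/L

Outflow Q = 8.60 m³/s × 3.156e+07 s/yr = 2.714e+08 m³/yr.
Steady-state CSTR mass balance: W = Q·C + k·V·C, so C = W/(Q + kV).
Q + kV = 2.714e+08 + 0.69·759000 = 2.719e+08 m³/yr.
C = 318/2.719e+08 = 1.169e-06 kg/m³ = 0.001169 mg/L = 1.169 µg/L.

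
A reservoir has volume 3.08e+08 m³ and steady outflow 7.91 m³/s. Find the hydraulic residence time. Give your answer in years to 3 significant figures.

Q = 7.91 m³/s × 3.156e+07 s/yr = 2.496e+08 m³/yr.
Hydraulic residence time τ = V/Q = 3.08e+08/2.496e+08 = 1.234 yr.

1.23 yr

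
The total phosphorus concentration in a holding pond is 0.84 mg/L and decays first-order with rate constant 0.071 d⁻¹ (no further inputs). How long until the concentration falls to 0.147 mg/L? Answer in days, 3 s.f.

t = ln(C₀/C)/k = ln(0.84/0.147)/0.071 = 1.743/0.071 = 24.55 d.

24.5 d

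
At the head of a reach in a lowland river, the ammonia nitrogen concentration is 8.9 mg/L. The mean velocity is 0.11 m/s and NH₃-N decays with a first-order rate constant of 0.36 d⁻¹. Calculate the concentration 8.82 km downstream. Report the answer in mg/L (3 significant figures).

Travel time t = 8.82 km / 0.11 m/s = 8820/0.11 = 8.018e+04 s = 0.928 d.
First-order decay: C = 8.9·exp(−0.36·0.928) = 8.9·0.716 = 6.372 mg/L.

6.37 mg/L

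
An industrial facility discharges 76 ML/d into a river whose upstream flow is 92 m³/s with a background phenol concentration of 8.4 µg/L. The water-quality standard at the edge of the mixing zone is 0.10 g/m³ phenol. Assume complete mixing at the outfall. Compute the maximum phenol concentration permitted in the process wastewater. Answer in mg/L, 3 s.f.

76 ML/d = 0.8796 m³/s.
8.4 µg/L = 0.0084 mg/L.
Mass balance: 0.1·92.88 = 0.8796·Cₑ + 92·0.0084.
Cₑ = (9.288 − 0.7728) / 0.8796 = 9.68 mg/L.

9.68 mg/L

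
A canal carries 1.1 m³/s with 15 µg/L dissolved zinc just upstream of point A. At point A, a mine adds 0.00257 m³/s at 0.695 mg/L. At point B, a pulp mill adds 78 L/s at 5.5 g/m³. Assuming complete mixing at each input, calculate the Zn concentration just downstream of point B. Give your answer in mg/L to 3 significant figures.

0.379 mg/L

15 µg/L = 0.015 mg/L.
After input A: C = (1.1·0.015 + 0.00257·0.695) / 1.103 = 0.01659 mg/L.
78 L/s = 0.078 m³/s.
After input B: C = (1.103·0.01659 + 0.078·5.5) / 1.181 = 0.3789 mg/L.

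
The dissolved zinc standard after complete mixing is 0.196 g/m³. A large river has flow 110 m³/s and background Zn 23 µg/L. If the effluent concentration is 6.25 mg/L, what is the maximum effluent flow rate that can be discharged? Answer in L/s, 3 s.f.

3140 L/s

23 µg/L = 0.023 mg/L.
Mass balance at complete mixing: C_std·(Q_w + Q_r) = Q_w·C_e + Q_r·C_b.
Rearranging, Q_w = Q_r·(C_std − C_b)/(C_e − C_std) = 110·(0.196 − 0.023) / (6.25 − 0.196) = 3.143 m³/s.
= 3143 L/s.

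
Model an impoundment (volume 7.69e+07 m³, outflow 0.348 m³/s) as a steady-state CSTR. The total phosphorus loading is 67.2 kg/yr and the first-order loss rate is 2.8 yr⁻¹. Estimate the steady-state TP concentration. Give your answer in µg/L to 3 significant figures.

0.297 µg/L

Outflow Q = 0.348 m³/s × 3.156e+07 s/yr = 1.098e+07 m³/yr.
Steady-state CSTR mass balance: W = Q·C + k·V·C, so C = W/(Q + kV).
Q + kV = 1.098e+07 + 2.8·7.69e+07 = 2.263e+08 m³/yr.
C = 67.2/2.263e+08 = 2.969e-07 kg/m³ = 0.0002969 mg/L = 0.2969 µg/L.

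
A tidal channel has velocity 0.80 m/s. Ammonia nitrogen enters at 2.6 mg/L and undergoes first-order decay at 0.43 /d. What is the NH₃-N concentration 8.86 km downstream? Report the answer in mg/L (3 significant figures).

2.46 mg/L

Travel time t = 8.86 km / 0.80 m/s = 8860/0.80 = 1.108e+04 s = 0.1282 d.
First-order decay: C = 2.6·exp(−0.43·0.1282) = 2.6·0.9464 = 2.461 mg/L.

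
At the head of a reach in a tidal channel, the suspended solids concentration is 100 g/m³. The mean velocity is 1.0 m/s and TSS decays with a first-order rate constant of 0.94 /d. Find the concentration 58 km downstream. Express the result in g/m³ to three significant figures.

53.2 g/m³

Travel time t = 58 km / 1.0 m/s = 5.8e+04/1.0 = 5.8e+04 s = 0.6713 d.
First-order decay: C = 100·exp(−0.94·0.6713) = 100·0.532 = 53.2 g/m³.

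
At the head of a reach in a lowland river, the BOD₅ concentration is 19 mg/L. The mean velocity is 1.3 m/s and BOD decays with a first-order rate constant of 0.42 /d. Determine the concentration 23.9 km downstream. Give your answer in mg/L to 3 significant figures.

Travel time t = 23.9 km / 1.3 m/s = 2.39e+04/1.3 = 1.838e+04 s = 0.2128 d.
First-order decay: C = 19·exp(−0.42·0.2128) = 19·0.9145 = 17.38 mg/L.

17.4 mg/L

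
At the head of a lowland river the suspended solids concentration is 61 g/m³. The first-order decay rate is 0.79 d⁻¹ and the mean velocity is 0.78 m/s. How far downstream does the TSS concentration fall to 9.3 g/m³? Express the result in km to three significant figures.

160 km

From C = C₀·e^(−kt), t = ln(C₀/C)/k = ln(61/9.3)/0.79 = 1.881/0.79 = 2.381 d.
Distance = v·t = 0.78 m/s × 2.057e+05 s = 1.604e+05 m = 160.4 km.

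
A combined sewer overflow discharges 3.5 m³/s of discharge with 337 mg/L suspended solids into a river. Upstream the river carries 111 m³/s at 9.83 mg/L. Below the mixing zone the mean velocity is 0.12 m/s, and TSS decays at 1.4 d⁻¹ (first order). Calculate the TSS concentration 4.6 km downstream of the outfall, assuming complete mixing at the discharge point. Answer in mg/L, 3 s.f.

10.7 mg/L

After complete mixing, C₀ = (3.5·337 + 111·9.83) / 114.5 = 19.83 mg/L.
Travel time t = 4600 m / 0.12 m/s = 3.833e+04 s = 0.4437 d.
C = 19.83·exp(−1.4·0.4437) = 19.83·0.5373 = 10.66 mg/L.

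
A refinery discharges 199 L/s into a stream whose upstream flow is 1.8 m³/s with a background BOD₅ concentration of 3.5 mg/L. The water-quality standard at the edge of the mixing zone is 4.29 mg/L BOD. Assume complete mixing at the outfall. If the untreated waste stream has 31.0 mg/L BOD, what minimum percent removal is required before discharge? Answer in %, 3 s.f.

199 L/s = 0.199 m³/s.
Mass balance: 4.29·1.999 = 0.199·Cₑ + 1.8·3.5.
Cₑ = (8.576 − 6.3) / 0.199 = 11.44 mg/L.
Required removal = 1 − 11.44/31.0 = 63.11 %.

63.1 %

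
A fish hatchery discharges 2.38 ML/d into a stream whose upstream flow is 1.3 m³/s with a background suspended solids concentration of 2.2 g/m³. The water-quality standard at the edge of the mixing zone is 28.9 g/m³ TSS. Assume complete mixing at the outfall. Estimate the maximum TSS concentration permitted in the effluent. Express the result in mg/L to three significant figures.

2.38 ML/d = 0.02755 m³/s.
Mass balance: 28.9·1.328 = 0.02755·Cₑ + 1.3·2.2.
Cₑ = (38.37 − 2.86) / 0.02755 = 1289 mg/L.

1290 mg/L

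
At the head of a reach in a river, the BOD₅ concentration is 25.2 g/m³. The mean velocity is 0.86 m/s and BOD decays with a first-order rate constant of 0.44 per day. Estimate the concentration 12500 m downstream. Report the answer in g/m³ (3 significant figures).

23.4 g/m³

Travel time t = 12500 m / 0.86 m/s = 1.25e+04/0.86 = 1.453e+04 s = 0.1682 d.
First-order decay: C = 25.2·exp(−0.44·0.1682) = 25.2·0.9287 = 23.4 g/m³.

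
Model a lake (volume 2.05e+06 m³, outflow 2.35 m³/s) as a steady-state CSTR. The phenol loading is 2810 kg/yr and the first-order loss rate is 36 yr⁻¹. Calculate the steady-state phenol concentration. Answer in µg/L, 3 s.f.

19.0 µg/L

Outflow Q = 2.35 m³/s × 3.156e+07 s/yr = 7.416e+07 m³/yr.
Steady-state CSTR mass balance: W = Q·C + k·V·C, so C = W/(Q + kV).
Q + kV = 7.416e+07 + 36·2.05e+06 = 1.48e+08 m³/yr.
C = 2810/1.48e+08 = 1.899e-05 kg/m³ = 0.01899 mg/L = 18.99 µg/L.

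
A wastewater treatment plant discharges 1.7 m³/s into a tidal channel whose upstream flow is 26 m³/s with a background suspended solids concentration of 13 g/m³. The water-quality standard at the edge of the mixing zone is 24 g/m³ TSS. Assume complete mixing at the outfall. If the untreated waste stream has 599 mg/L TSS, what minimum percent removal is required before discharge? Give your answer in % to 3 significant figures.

67.9 %

Mass balance: 24·27.7 = 1.7·Cₑ + 26·13.
Cₑ = (664.8 − 338) / 1.7 = 192.2 mg/L.
Required removal = 1 − 192.2/599 = 67.91 %.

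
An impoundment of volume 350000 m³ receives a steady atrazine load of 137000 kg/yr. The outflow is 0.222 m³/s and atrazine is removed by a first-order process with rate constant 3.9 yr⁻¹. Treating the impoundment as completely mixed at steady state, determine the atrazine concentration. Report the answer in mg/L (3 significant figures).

Outflow Q = 0.222 m³/s × 3.156e+07 s/yr = 7.006e+06 m³/yr.
Steady-state CSTR mass balance: W = Q·C + k·V·C, so C = W/(Q + kV).
Q + kV = 7.006e+06 + 3.9·350000 = 8.371e+06 m³/yr.
C = 137000/8.371e+06 = 0.01637 kg/m³ = 16.37 mg/L.

16.4 mg/L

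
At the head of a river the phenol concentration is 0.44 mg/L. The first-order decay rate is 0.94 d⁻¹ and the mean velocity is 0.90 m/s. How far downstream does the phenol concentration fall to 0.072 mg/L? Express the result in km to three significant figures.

150 km

From C = C₀·e^(−kt), t = ln(C₀/C)/k = ln(0.44/0.072)/0.94 = 1.81/0.94 = 1.926 d.
Distance = v·t = 0.90 m/s × 1.664e+05 s = 1.497e+05 m = 149.7 km.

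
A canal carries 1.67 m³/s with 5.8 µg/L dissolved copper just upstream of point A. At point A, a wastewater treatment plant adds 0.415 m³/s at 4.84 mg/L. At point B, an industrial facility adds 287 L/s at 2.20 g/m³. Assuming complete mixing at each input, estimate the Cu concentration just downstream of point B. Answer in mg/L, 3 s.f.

1.12 mg/L

5.8 µg/L = 0.0058 mg/L.
After input A: C = (1.67·0.0058 + 0.415·4.84) / 2.085 = 0.968 mg/L.
287 L/s = 0.287 m³/s.
After input B: C = (2.085·0.968 + 0.287·2.2) / 2.372 = 1.117 mg/L.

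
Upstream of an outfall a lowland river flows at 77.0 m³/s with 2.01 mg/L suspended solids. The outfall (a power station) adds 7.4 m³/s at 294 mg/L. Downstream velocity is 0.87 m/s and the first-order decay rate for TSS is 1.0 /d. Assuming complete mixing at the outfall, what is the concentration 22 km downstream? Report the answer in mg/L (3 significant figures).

20.6 mg/L

After complete mixing, C₀ = (7.4·294 + 77·2.01) / 84.4 = 27.61 mg/L.
Travel time t = 2.2e+04 m / 0.87 m/s = 2.529e+04 s = 0.2927 d.
C = 27.61·exp(−1.0·0.2927) = 27.61·0.7463 = 20.61 mg/L.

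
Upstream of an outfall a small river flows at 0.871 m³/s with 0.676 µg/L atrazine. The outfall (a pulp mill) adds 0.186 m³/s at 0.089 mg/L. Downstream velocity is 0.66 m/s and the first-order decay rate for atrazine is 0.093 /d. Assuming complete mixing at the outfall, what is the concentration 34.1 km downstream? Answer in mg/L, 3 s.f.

0.676 µg/L = 0.000676 mg/L.
After complete mixing, C₀ = (0.186·0.089 + 0.871·0.000676) / 1.057 = 0.01622 mg/L.
Travel time t = 3.41e+04 m / 0.66 m/s = 5.167e+04 s = 0.598 d.
C = 0.01622·exp(−0.093·0.598) = 0.01622·0.9459 = 0.01534 mg/L.

0.0153 mg/L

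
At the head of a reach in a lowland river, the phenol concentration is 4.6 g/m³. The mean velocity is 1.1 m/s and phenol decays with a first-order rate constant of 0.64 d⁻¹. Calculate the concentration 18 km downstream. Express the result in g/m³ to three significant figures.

4.07 g/m³

Travel time t = 18 km / 1.1 m/s = 1.8e+04/1.1 = 1.636e+04 s = 0.1894 d.
First-order decay: C = 4.6·exp(−0.64·0.1894) = 4.6·0.8858 = 4.075 g/m³.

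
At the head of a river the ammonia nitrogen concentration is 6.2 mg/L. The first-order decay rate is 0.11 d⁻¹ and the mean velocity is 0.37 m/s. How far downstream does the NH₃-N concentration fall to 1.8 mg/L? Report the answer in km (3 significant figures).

359 km

From C = C₀·e^(−kt), t = ln(C₀/C)/k = ln(6.2/1.8)/0.11 = 1.237/0.11 = 11.24 d.
Distance = v·t = 0.37 m/s × 9.714e+05 s = 3.594e+05 m = 359.4 km.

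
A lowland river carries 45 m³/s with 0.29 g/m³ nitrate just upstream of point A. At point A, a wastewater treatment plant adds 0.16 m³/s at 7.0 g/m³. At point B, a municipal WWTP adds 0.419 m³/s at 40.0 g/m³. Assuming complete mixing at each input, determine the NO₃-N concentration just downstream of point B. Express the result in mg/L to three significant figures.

0.679 mg/L

After input A: C = (45·0.29 + 0.16·7) / 45.16 = 0.3138 mg/L.
After input B: C = (45.16·0.3138 + 0.419·40) / 45.58 = 0.6786 mg/L.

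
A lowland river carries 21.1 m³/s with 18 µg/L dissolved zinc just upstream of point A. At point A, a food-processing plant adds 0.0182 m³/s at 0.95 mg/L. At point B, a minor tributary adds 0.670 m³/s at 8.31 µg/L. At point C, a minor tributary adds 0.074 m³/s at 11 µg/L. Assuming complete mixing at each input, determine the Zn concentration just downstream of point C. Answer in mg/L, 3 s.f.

0.0185 mg/L

18 µg/L = 0.018 mg/L.
After input A: C = (21.1·0.018 + 0.0182·0.95) / 21.12 = 0.0188 mg/L.
8.31 µg/L = 0.00831 mg/L.
After input B: C = (21.12·0.0188 + 0.67·0.00831) / 21.79 = 0.01848 mg/L.
11 µg/L = 0.011 mg/L.
After input C: C = (21.79·0.01848 + 0.074·0.011) / 21.86 = 0.01846 mg/L.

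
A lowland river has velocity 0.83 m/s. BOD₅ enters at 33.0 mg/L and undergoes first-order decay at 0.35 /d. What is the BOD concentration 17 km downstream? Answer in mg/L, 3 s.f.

30.4 mg/L

Travel time t = 17 km / 0.83 m/s = 1.7e+04/0.83 = 2.048e+04 s = 0.2371 d.
First-order decay: C = 33.0·exp(−0.35·0.2371) = 33.0·0.9204 = 30.37 mg/L.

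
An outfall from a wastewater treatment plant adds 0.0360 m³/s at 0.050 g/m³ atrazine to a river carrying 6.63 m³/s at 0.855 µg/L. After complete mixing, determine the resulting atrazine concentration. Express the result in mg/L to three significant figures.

0.855 µg/L = 0.000855 mg/L.
Flow-weighted mixing gives C = (0.036·0.05 + 6.63·0.000855) / (0.036 + 6.63) = 0.007469/6.666 = 0.00112 mg/L.

0.00112 mg/L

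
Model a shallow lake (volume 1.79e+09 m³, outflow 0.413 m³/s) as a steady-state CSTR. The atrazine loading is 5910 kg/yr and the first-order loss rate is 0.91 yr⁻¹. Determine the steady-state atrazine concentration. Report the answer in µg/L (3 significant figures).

Outflow Q = 0.413 m³/s × 3.156e+07 s/yr = 1.303e+07 m³/yr.
Steady-state CSTR mass balance: W = Q·C + k·V·C, so C = W/(Q + kV).
Q + kV = 1.303e+07 + 0.91·1.79e+09 = 1.642e+09 m³/yr.
C = 5910/1.642e+09 = 3.599e-06 kg/m³ = 0.003599 mg/L = 3.599 µg/L.

3.60 µg/L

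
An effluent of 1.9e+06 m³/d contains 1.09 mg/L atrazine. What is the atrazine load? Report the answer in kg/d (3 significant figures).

1.9e+06 m³/d = 21.99 m³/s.
Mass flux = Q·C = 21.99 m³/s × 1.09 g/m³ = 23.97 g/s.
= 23.97 g/s × 86.4 = 2071 kg/d.

2070 kg/d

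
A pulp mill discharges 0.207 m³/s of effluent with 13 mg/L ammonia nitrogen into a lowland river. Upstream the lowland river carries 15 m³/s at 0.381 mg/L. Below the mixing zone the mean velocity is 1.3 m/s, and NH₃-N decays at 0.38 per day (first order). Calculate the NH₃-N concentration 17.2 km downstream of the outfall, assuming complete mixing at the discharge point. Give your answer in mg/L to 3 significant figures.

0.522 mg/L

After complete mixing, C₀ = (0.207·13 + 15·0.381) / 15.21 = 0.5528 mg/L.
Travel time t = 1.72e+04 m / 1.3 m/s = 1.323e+04 s = 0.1531 d.
C = 0.5528·exp(−0.38·0.1531) = 0.5528·0.9435 = 0.5215 mg/L.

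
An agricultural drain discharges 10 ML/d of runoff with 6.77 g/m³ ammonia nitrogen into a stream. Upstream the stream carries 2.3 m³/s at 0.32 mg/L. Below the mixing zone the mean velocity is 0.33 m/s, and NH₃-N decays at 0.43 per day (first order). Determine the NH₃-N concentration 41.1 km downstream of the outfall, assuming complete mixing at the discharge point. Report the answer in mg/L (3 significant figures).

0.338 mg/L

10 ML/d = 0.1157 m³/s.
After complete mixing, C₀ = (0.1157·6.77 + 2.3·0.32) / 2.416 = 0.629 mg/L.
Travel time t = 4.11e+04 m / 0.33 m/s = 1.245e+05 s = 1.441 d.
C = 0.629·exp(−0.43·1.441) = 0.629·0.538 = 0.3384 mg/L.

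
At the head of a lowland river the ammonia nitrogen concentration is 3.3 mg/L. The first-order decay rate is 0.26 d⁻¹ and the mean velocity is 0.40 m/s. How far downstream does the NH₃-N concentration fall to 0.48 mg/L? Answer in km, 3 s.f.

From C = C₀·e^(−kt), t = ln(C₀/C)/k = ln(3.3/0.48)/0.26 = 1.928/0.26 = 7.415 d.
Distance = v·t = 0.40 m/s × 6.407e+05 s = 2.563e+05 m = 256.3 km.

256 km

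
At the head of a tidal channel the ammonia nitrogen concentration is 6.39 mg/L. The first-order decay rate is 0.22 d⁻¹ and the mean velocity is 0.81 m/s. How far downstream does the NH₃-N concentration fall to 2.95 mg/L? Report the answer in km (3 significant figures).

From C = C₀·e^(−kt), t = ln(C₀/C)/k = ln(6.39/2.95)/0.22 = 0.7729/0.22 = 3.513 d.
Distance = v·t = 0.81 m/s × 3.036e+05 s = 2.459e+05 m = 245.9 km.

246 km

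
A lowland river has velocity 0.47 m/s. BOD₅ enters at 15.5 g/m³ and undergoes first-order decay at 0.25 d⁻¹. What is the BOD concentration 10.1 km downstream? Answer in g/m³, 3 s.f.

14.6 g/m³

Travel time t = 10.1 km / 0.47 m/s = 1.01e+04/0.47 = 2.149e+04 s = 0.2487 d.
First-order decay: C = 15.5·exp(−0.25·0.2487) = 15.5·0.9397 = 14.57 g/m³.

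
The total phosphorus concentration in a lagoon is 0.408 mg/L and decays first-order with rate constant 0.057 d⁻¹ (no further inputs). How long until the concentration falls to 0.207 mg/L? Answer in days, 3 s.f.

11.9 d

t = ln(C₀/C)/k = ln(0.408/0.207)/0.057 = 0.6785/0.057 = 11.9 d.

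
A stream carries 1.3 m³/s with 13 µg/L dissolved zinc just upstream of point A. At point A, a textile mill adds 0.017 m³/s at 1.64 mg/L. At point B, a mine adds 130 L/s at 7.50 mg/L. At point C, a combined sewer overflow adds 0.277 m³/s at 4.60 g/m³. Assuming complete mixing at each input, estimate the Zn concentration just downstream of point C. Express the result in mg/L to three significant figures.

1.33 mg/L

13 µg/L = 0.013 mg/L.
After input A: C = (1.3·0.013 + 0.017·1.64) / 1.317 = 0.034 mg/L.
130 L/s = 0.13 m³/s.
After input B: C = (1.317·0.034 + 0.13·7.5) / 1.447 = 0.7048 mg/L.
After input C: C = (1.447·0.7048 + 0.277·4.6) / 1.724 = 1.331 mg/L.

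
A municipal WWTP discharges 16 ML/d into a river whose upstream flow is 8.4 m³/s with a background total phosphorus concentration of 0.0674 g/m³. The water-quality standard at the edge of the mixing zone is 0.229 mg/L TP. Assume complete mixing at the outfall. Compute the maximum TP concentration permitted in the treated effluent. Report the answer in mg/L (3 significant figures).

7.56 mg/L

16 ML/d = 0.1852 m³/s.
Mass balance: 0.229·8.585 = 0.1852·Cₑ + 8.4·0.0674.
Cₑ = (1.966 − 0.5662) / 0.1852 = 7.559 mg/L.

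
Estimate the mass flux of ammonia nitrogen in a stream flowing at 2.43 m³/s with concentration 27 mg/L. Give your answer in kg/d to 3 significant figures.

Mass flux = Q·C = 2.43 m³/s × 27 g/m³ = 65.61 g/s.
= 65.61 g/s × 86.4 = 5669 kg/d.

5670 kg/d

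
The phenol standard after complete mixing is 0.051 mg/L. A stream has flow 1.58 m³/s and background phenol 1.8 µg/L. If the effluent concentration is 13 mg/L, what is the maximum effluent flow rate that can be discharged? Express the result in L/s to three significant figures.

1.8 µg/L = 0.0018 mg/L.
Mass balance at complete mixing: C_std·(Q_w + Q_r) = Q_w·C_e + Q_r·C_b.
Rearranging, Q_w = Q_r·(C_std − C_b)/(C_e − C_std) = 1.58·(0.051 − 0.0018) / (13 − 0.051) = 0.006003 m³/s.
= 6.003 L/s.

6.00 L/s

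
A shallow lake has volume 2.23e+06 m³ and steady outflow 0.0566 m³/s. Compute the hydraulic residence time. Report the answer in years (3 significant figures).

1.25 yr

Q = 0.0566 m³/s × 3.156e+07 s/yr = 1.786e+06 m³/yr.
Hydraulic residence time τ = V/Q = 2.23e+06/1.786e+06 = 1.248 yr.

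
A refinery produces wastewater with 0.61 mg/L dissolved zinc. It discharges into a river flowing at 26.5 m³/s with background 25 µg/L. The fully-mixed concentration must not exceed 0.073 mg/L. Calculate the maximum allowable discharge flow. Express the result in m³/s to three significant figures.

25 µg/L = 0.025 mg/L.
Mass balance at complete mixing: C_std·(Q_w + Q_r) = Q_w·C_e + Q_r·C_b.
Rearranging, Q_w = Q_r·(C_std − C_b)/(C_e − C_std) = 26.5·(0.073 − 0.025) / (0.61 − 0.073) = 2.369 m³/s.

2.37 m³/s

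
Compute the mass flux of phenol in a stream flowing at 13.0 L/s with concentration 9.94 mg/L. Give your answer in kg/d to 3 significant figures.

13.0 L/s = 0.013 m³/s.
Mass flux = Q·C = 0.013 m³/s × 9.94 g/m³ = 0.1292 g/s.
= 0.1292 g/s × 86.4 = 11.16 kg/d.

11.2 kg/d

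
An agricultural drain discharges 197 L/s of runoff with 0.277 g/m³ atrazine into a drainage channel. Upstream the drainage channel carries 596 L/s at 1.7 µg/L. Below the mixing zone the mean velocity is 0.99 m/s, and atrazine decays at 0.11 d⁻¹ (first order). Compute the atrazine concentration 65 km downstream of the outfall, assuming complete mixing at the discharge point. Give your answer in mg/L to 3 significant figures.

197 L/s = 0.197 m³/s.
596 L/s = 0.596 m³/s.
1.7 µg/L = 0.0017 mg/L.
After complete mixing, C₀ = (0.197·0.277 + 0.596·0.0017) / 0.793 = 0.07009 mg/L.
Travel time t = 6.5e+04 m / 0.99 m/s = 6.566e+04 s = 0.7599 d.
C = 0.07009·exp(−0.11·0.7599) = 0.07009·0.9198 = 0.06447 mg/L.

0.0645 mg/L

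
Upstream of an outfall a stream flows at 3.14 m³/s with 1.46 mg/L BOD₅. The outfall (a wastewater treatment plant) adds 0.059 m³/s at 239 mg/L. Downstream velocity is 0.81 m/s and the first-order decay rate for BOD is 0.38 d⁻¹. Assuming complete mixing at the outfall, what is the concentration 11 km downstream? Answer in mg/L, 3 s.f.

5.50 mg/L

After complete mixing, C₀ = (0.059·239 + 3.14·1.46) / 3.199 = 5.841 mg/L.
Travel time t = 1.1e+04 m / 0.81 m/s = 1.358e+04 s = 0.1572 d.
C = 5.841·exp(−0.38·0.1572) = 5.841·0.942 = 5.502 mg/L.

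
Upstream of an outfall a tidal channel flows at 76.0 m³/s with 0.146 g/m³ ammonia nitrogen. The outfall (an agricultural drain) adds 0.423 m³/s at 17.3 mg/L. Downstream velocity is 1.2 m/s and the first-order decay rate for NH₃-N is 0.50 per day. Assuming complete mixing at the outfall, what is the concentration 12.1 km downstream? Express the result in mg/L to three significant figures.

After complete mixing, C₀ = (0.423·17.3 + 76·0.146) / 76.42 = 0.2409 mg/L.
Travel time t = 1.21e+04 m / 1.2 m/s = 1.008e+04 s = 0.1167 d.
C = 0.2409·exp(−0.50·0.1167) = 0.2409·0.9433 = 0.2273 mg/L.

0.227 mg/L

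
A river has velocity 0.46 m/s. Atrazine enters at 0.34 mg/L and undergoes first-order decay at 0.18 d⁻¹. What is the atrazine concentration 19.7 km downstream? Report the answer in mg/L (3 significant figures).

0.311 mg/L

Travel time t = 19.7 km / 0.46 m/s = 1.97e+04/0.46 = 4.283e+04 s = 0.4957 d.
First-order decay: C = 0.34·exp(−0.18·0.4957) = 0.34·0.9146 = 0.311 mg/L.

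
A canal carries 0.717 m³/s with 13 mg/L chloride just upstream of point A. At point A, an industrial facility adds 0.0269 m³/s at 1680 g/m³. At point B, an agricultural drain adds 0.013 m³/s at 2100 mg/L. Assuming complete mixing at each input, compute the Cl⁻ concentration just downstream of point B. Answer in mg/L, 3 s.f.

108 mg/L

After input A: C = (0.717·13 + 0.0269·1680) / 0.7439 = 73.28 mg/L.
After input B: C = (0.7439·73.28 + 0.013·2100) / 0.7569 = 108.1 mg/L.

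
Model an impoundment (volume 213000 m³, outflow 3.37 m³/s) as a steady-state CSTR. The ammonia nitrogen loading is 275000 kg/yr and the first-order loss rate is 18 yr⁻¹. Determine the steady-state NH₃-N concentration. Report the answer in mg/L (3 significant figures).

Outflow Q = 3.37 m³/s × 3.156e+07 s/yr = 1.063e+08 m³/yr.
Steady-state CSTR mass balance: W = Q·C + k·V·C, so C = W/(Q + kV).
Q + kV = 1.063e+08 + 18·213000 = 1.102e+08 m³/yr.
C = 275000/1.102e+08 = 0.002496 kg/m³ = 2.496 mg/L.

2.50 mg/L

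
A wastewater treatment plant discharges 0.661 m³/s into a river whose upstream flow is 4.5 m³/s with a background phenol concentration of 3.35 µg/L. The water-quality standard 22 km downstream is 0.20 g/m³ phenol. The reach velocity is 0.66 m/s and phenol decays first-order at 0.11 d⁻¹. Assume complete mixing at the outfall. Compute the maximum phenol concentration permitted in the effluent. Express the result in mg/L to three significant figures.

1.61 mg/L

3.35 µg/L = 0.00335 mg/L.
Travel time to the compliance point: t = 2.2e+04/0.66 = 3.333e+04 s = 0.3858 d; decay factor exp(−0.11·0.3858) = 0.9584.
So the concentration just after mixing may be at most 0.2/0.9584 = 0.2087 mg/L.
Mass balance: 0.2087·5.161 = 0.661·Cₑ + 4.5·0.00335.
Cₑ = (1.077 − 0.01507) / 0.661 = 1.606 mg/L.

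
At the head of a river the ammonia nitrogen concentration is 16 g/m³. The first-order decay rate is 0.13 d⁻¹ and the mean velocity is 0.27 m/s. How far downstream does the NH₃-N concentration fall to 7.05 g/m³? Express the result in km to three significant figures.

147 km

From C = C₀·e^(−kt), t = ln(C₀/C)/k = ln(16/7.05)/0.13 = 0.8196/0.13 = 6.304 d.
Distance = v·t = 0.27 m/s × 5.447e+05 s = 1.471e+05 m = 147.1 km.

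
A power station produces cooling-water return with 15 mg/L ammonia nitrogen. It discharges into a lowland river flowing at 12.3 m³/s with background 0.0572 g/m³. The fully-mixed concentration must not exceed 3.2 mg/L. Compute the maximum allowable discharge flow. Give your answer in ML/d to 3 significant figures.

Mass balance at complete mixing: C_std·(Q_w + Q_r) = Q_w·C_e + Q_r·C_b.
Rearranging, Q_w = Q_r·(C_std − C_b)/(C_e − C_std) = 12.3·(3.2 − 0.0572) / (15 − 3.2) = 3.276 m³/s.
= 283 ML/d.

283 ML/d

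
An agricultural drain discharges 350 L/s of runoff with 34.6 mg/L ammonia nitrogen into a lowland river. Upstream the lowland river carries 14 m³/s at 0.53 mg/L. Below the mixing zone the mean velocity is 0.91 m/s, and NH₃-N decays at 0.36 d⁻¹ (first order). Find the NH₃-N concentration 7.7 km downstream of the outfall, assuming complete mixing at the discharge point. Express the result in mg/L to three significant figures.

350 L/s = 0.35 m³/s.
After complete mixing, C₀ = (0.35·34.6 + 14·0.53) / 14.35 = 1.361 mg/L.
Travel time t = 7700 m / 0.91 m/s = 8462 s = 0.09793 d.
C = 1.361·exp(−0.36·0.09793) = 1.361·0.9654 = 1.314 mg/L.

1.31 mg/L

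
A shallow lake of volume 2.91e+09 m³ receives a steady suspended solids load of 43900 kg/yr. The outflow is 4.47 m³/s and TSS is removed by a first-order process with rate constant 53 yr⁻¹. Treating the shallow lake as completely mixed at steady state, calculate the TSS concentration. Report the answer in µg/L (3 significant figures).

0.284 µg/L

Outflow Q = 4.47 m³/s × 3.156e+07 s/yr = 1.411e+08 m³/yr.
Steady-state CSTR mass balance: W = Q·C + k·V·C, so C = W/(Q + kV).
Q + kV = 1.411e+08 + 53·2.91e+09 = 1.544e+11 m³/yr.
C = 43900/1.544e+11 = 2.844e-07 kg/m³ = 0.0002844 mg/L = 0.2844 µg/L.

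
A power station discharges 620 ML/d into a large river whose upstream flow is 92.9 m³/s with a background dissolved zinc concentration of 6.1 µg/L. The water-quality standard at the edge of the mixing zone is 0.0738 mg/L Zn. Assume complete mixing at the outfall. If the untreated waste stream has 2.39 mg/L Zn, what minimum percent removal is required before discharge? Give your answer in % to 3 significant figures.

60.2 %

620 ML/d = 7.176 m³/s.
6.1 µg/L = 0.0061 mg/L.
Mass balance: 0.0738·100.1 = 7.176·Cₑ + 92.9·0.0061.
Cₑ = (7.386 − 0.5667) / 7.176 = 0.9502 mg/L.
Required removal = 1 − 0.9502/2.39 = 60.24 %.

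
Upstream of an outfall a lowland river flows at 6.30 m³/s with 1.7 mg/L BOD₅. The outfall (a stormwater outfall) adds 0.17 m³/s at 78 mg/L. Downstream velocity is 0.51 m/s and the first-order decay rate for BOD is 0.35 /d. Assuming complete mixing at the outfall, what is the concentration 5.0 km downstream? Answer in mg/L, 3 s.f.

After complete mixing, C₀ = (0.17·78 + 6.3·1.7) / 6.47 = 3.705 mg/L.
Travel time t = 5000 m / 0.51 m/s = 9804 s = 0.1135 d.
C = 3.705·exp(−0.35·0.1135) = 3.705·0.9611 = 3.561 mg/L.

3.56 mg/L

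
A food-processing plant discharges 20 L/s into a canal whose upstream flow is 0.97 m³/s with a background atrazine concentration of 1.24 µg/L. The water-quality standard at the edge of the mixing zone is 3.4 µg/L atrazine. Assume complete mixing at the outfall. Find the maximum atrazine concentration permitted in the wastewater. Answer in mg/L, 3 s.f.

0.108 mg/L

20 L/s = 0.02 m³/s.
1.24 µg/L = 0.00124 mg/L.
3.4 µg/L = 0.0034 mg/L.
Mass balance: 0.0034·0.99 = 0.02·Cₑ + 0.97·0.00124.
Cₑ = (0.003366 − 0.001203) / 0.02 = 0.1082 mg/L.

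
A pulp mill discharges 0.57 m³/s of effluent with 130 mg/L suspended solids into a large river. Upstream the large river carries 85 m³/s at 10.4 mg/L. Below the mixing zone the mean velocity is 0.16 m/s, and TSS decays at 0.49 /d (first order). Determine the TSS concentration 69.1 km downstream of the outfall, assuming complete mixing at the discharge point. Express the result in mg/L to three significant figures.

After complete mixing, C₀ = (0.57·130 + 85·10.4) / 85.57 = 11.2 mg/L.
Travel time t = 6.91e+04 m / 0.16 m/s = 4.319e+05 s = 4.999 d.
C = 11.2·exp(−0.49·4.999) = 11.2·0.08635 = 0.9669 mg/L.

0.967 mg/L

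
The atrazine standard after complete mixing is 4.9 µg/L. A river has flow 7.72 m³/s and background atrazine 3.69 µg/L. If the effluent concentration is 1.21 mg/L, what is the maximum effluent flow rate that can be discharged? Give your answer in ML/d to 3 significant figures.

3.69 µg/L = 0.00369 mg/L.
4.9 µg/L = 0.0049 mg/L.
Mass balance at complete mixing: C_std·(Q_w + Q_r) = Q_w·C_e + Q_r·C_b.
Rearranging, Q_w = Q_r·(C_std − C_b)/(C_e − C_std) = 7.72·(0.0049 − 0.00369) / (1.21 − 0.0049) = 0.007751 m³/s.
= 0.6697 ML/d.

0.670 ML/d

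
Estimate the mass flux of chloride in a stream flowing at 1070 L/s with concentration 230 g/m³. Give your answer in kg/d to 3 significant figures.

21300 kg/d

1070 L/s = 1.07 m³/s.
Mass flux = Q·C = 1.07 m³/s × 230 g/m³ = 246.1 g/s.
= 246.1 g/s × 86.4 = 2.126e+04 kg/d.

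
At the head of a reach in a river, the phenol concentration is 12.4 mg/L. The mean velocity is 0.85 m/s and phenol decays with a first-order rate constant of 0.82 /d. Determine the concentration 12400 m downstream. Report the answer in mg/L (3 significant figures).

10.8 mg/L

Travel time t = 12400 m / 0.85 m/s = 1.24e+04/0.85 = 1.459e+04 s = 0.1688 d.
First-order decay: C = 12.4·exp(−0.82·0.1688) = 12.4·0.8707 = 10.8 mg/L.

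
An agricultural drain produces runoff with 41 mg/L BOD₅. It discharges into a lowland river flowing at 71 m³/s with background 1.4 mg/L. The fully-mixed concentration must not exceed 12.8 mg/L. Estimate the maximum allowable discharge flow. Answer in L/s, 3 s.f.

Mass balance at complete mixing: C_std·(Q_w + Q_r) = Q_w·C_e + Q_r·C_b.
Rearranging, Q_w = Q_r·(C_std − C_b)/(C_e − C_std) = 71·(12.8 − 1.4) / (41 − 12.8) = 28.7 m³/s.
= 2.87e+04 L/s.

28700 L/s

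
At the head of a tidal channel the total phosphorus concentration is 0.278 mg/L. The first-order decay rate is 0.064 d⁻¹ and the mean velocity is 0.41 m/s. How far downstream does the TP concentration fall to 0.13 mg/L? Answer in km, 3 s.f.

From C = C₀·e^(−kt), t = ln(C₀/C)/k = ln(0.278/0.13)/0.064 = 0.7601/0.064 = 11.88 d.
Distance = v·t = 0.41 m/s × 1.026e+06 s = 4.207e+05 m = 420.7 km.

421 km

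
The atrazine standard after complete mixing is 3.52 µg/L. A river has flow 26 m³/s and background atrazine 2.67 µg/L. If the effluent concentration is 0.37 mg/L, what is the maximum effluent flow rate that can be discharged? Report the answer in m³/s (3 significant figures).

2.67 µg/L = 0.00267 mg/L.
3.52 µg/L = 0.00352 mg/L.
Mass balance at complete mixing: C_std·(Q_w + Q_r) = Q_w·C_e + Q_r·C_b.
Rearranging, Q_w = Q_r·(C_std − C_b)/(C_e − C_std) = 26·(0.00352 − 0.00267) / (0.37 − 0.00352) = 0.0603 m³/s.

0.0603 m³/s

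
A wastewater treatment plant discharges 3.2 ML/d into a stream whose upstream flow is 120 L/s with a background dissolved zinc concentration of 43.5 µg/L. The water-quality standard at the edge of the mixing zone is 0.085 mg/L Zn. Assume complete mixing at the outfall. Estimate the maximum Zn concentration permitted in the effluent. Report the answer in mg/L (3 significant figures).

0.219 mg/L

3.2 ML/d = 0.03704 m³/s.
120 L/s = 0.12 m³/s.
43.5 µg/L = 0.0435 mg/L.
Mass balance: 0.085·0.157 = 0.03704·Cₑ + 0.12·0.0435.
Cₑ = (0.01335 − 0.00522) / 0.03704 = 0.2195 mg/L.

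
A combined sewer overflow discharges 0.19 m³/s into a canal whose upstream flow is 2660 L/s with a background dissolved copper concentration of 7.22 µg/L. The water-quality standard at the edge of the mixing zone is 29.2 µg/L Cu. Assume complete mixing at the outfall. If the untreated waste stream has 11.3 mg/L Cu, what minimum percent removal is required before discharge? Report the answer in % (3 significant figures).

2660 L/s = 2.66 m³/s.
7.22 µg/L = 0.00722 mg/L.
29.2 µg/L = 0.0292 mg/L.
Mass balance: 0.0292·2.85 = 0.19·Cₑ + 2.66·0.00722.
Cₑ = (0.08322 − 0.01921) / 0.19 = 0.3369 mg/L.
Required removal = 1 − 0.3369/11.3 = 97.02 %.

97.0 %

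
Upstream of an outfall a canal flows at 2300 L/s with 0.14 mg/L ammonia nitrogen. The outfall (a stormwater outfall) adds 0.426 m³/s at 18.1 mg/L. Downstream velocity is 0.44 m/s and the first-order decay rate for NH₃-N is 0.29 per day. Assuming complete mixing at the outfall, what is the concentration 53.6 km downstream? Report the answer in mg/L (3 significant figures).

2300 L/s = 2.3 m³/s.
After complete mixing, C₀ = (0.426·18.1 + 2.3·0.14) / 2.726 = 2.947 mg/L.
Travel time t = 5.36e+04 m / 0.44 m/s = 1.218e+05 s = 1.41 d.
C = 2.947·exp(−0.29·1.41) = 2.947·0.6644 = 1.958 mg/L.

1.96 mg/L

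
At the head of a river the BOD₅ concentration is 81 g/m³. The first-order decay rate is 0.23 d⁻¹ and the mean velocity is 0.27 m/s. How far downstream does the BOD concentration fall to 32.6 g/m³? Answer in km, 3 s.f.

From C = C₀·e^(−kt), t = ln(C₀/C)/k = ln(81/32.6)/0.23 = 0.9101/0.23 = 3.957 d.
Distance = v·t = 0.27 m/s × 3.419e+05 s = 9.231e+04 m = 92.31 km.

92.3 km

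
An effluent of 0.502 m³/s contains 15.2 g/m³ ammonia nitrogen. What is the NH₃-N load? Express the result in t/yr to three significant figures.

Mass flux = Q·C = 0.502 m³/s × 15.2 g/m³ = 7.63 g/s.
= 7.63 g/s × 31.56 = 240.8 t/yr.

241 t/yr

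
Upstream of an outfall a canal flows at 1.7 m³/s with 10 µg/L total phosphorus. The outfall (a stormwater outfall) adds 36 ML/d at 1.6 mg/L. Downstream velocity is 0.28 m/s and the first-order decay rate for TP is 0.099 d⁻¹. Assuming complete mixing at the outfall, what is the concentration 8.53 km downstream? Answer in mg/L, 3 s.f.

36 ML/d = 0.4167 m³/s.
10 µg/L = 0.01 mg/L.
After complete mixing, C₀ = (0.4167·1.6 + 1.7·0.01) / 2.117 = 0.323 mg/L.
Travel time t = 8530 m / 0.28 m/s = 3.046e+04 s = 0.3526 d.
C = 0.323·exp(−0.099·0.3526) = 0.323·0.9657 = 0.3119 mg/L.

0.312 mg/L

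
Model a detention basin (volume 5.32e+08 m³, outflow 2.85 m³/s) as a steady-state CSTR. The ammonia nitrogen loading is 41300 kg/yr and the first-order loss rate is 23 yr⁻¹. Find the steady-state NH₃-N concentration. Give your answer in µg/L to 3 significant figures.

3.35 µg/L

Outflow Q = 2.85 m³/s × 3.156e+07 s/yr = 8.994e+07 m³/yr.
Steady-state CSTR mass balance: W = Q·C + k·V·C, so C = W/(Q + kV).
Q + kV = 8.994e+07 + 23·5.32e+08 = 1.233e+10 m³/yr.
C = 41300/1.233e+10 = 3.351e-06 kg/m³ = 0.003351 mg/L = 3.351 µg/L.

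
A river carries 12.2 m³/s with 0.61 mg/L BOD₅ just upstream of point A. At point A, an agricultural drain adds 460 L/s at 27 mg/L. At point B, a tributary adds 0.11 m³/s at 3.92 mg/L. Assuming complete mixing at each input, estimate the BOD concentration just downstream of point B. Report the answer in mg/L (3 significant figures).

1.59 mg/L

460 L/s = 0.46 m³/s.
After input A: C = (12.2·0.61 + 0.46·27) / 12.66 = 1.569 mg/L.
After input B: C = (12.66·1.569 + 0.11·3.92) / 12.77 = 1.589 mg/L.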